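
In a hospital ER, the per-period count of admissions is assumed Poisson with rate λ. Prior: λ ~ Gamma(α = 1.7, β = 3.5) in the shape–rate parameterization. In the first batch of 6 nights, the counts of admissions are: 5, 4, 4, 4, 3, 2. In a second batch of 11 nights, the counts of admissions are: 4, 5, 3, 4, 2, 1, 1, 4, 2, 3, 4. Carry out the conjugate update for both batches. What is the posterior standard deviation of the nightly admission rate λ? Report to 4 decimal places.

With a Gamma(shape α, rate β) prior, the Poisson likelihood is conjugate: the posterior is Gamma(α + ΣXᵢ, β + n).
Batch 1: sum of counts S = 22 over n = 6 nights.
After batch 1: Gamma(α+S, β+n) = Gamma(1.7+22, 3.5+6) = Gamma(23.7, 9.5).
Batch 2: sum of counts S = 33 over n = 11 nights.
After batch 2: Gamma(α+S, β+n) = Gamma(23.7+33, 9.5+11) = Gamma(56.7, 20.5).
SD = √α/β = √56.7/20.5 = 0.3673.

0.3673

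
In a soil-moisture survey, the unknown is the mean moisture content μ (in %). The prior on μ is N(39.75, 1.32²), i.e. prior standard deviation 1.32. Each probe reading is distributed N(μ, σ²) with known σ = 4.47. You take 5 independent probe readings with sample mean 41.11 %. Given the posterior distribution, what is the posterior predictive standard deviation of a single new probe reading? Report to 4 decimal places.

For Normal data with known variance σ², a Normal(μ₀, σ₀²) prior on μ is conjugate. Posterior precision = 1/σ₀² + n/σ²; posterior mean is the precision-weighted average of μ₀ and x̄.
σ₀² = 1.32² = 1.7424, σ² = 4.47² = 19.9809; σ² + n·σ₀² = 19.9809 + 5·1.7424 = 28.6929.
Posterior precision = 1/σ₀² + n/σ² = 1/1.7424 + 5/19.9809 = (σ² + n·σ₀²)/(σ₀²σ²) = 28.6929/(1.7424·19.9809); posterior variance σₙ² = σ₀²σ²/(σ² + n·σ₀²) = 1.7424·19.9809/28.6929 = 1.213357.
Predictive variance for one new observation = σₙ² + σ² = 1.7424·19.9809/28.6929 + 19.9809 = σ²·(σ₀² + 28.6929)/28.6929 = 19.9809·30.4353/28.6929 = 21.194257; SD = √(19.9809·30.4353/28.6929) = 4.6037.

4.6037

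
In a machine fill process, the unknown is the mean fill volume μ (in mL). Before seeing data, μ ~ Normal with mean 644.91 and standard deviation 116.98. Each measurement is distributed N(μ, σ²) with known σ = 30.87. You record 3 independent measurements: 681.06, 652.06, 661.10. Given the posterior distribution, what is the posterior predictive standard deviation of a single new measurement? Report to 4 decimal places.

35.5444

For Normal data with known variance σ², a Normal(μ₀, σ₀²) prior on μ is conjugate. Posterior precision = 1/σ₀² + n/σ²; posterior mean is the precision-weighted average of μ₀ and x̄.
σ₀² = 116.98² = 13684.3204, σ² = 30.87² = 952.9569; σ² + n·σ₀² = 952.9569 + 3·13684.3204 = 42005.9181.
Posterior precision = 1/σ₀² + n/σ² = 1/13684.3204 + 3/952.9569 = (σ² + n·σ₀²)/(σ₀²σ²) = 42005.9181/(13684.3204·952.9569); posterior variance σₙ² = σ₀²σ²/(σ² + n·σ₀²) = 13684.3204·952.9569/42005.9181 = 310.445959.
Predictive variance for one new observation = σₙ² + σ² = 13684.3204·952.9569/42005.9181 + 952.9569 = σ²·(σ₀² + 42005.9181)/42005.9181 = 952.9569·55690.2385/42005.9181 = 1263.402859; SD = √(952.9569·55690.2385/42005.9181) = 35.5444.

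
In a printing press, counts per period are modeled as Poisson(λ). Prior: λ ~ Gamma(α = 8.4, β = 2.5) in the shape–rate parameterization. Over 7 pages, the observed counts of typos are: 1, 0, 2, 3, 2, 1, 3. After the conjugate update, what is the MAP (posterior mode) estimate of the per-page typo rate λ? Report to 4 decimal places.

2.0421

With a Gamma(shape α, rate β) prior, the Poisson likelihood is conjugate: the posterior is Gamma(α + ΣXᵢ, β + n).
Sum of counts S = 12 over n = 7 pages.
Posterior: Gamma(α+S, β+n) = Gamma(8.4+12, 2.5+7) = Gamma(20.4, 9.5).
Mode of Gamma(α,β) for α≥1 is (α−1)/β = 19.4/9.5 = 2.0421.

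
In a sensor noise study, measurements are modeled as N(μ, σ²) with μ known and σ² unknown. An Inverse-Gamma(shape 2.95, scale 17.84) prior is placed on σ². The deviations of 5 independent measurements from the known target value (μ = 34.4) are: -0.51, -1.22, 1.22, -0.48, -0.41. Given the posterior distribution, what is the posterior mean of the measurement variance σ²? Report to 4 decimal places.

4.4175

With known mean μ and an Inverse-Gamma(α, β) prior on σ², the Normal likelihood is conjugate: posterior is Inv-Gamma(α + n/2, β + Σ(xᵢ−μ)²/2).
Σ(xᵢ−μ)² = (-0.51)² + (-1.22)² + (1.22)² + (-0.48)² + (-0.41)² = 3.6354.
Posterior: Inv-Gamma(2.95 + 5/2, 17.84 + 3.6354/2) = Inv-Gamma(5.45, 19.65770).
E[σ²|data] = β/(α−1) = 19.65770/4.45 = 4.4175.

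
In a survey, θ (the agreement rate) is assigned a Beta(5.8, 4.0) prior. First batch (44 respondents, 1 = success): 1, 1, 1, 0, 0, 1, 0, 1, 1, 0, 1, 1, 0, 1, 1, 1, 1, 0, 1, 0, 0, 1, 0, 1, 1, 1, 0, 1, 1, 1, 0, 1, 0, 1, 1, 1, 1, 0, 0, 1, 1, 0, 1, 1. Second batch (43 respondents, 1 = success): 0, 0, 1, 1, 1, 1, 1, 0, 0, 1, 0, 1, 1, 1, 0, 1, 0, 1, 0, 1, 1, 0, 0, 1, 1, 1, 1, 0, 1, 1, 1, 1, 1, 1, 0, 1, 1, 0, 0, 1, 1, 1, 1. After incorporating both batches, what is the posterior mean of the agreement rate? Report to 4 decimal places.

0.6591

The Beta prior is conjugate to a Binomial/Bernoulli likelihood; the update adds successes to α and failures to β.
After batch 1: Beta(5.8+29, 4.0+15) = Beta(34.8, 19.0).
After batch 2: Beta(34.8+29, 19.0+14) = Beta(63.8, 33.0).
Posterior mean = α/(α+β) = 63.8/96.8 = 0.6591.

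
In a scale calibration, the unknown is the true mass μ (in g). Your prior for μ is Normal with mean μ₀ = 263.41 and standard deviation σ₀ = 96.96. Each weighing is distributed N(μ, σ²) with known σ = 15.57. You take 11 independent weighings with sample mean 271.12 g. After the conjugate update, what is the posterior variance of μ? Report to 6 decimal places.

For Normal data with known variance σ², a Normal(μ₀, σ₀²) prior on μ is conjugate. Posterior precision = 1/σ₀² + n/σ²; posterior mean is the precision-weighted average of μ₀ and x̄.
σ₀² = 96.96² = 9401.2416, σ² = 15.57² = 242.4249; σ² + n·σ₀² = 242.4249 + 11·9401.2416 = 103656.0825.
Posterior precision = 1/σ₀² + n/σ² = 1/9401.2416 + 11/242.4249 = (σ² + n·σ₀²)/(σ₀²σ²) = 103656.0825/(9401.2416·242.4249); posterior variance σₙ² = σ₀²σ²/(σ² + n·σ₀²) = 9401.2416·242.4249/103656.0825 = 21.987085.

21.987085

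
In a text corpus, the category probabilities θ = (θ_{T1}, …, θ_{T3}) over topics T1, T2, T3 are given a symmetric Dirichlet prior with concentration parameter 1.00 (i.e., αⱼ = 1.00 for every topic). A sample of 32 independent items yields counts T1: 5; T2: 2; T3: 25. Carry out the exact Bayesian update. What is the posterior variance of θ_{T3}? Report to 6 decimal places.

0.005306

The Dirichlet prior is conjugate to the Multinomial likelihood: each posterior αⱼ = prior αⱼ + observed count nⱼ.
Posterior concentration: (6.00, 3.00, 26.00), total = 35.00.
Var[θ_j] = α_j(Σα−α_j)/((Σα)²(Σα+1)) = 26.00·9.00/(35.00²·36.00) = 0.005306.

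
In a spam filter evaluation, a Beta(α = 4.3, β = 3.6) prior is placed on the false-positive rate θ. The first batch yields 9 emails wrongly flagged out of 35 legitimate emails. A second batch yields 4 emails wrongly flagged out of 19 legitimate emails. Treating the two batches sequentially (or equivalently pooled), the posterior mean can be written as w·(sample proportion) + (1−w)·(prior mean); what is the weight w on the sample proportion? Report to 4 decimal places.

0.8724

The Beta prior is conjugate to a Binomial/Bernoulli likelihood; the update adds successes to α and failures to β.
Total number of legitimate emails: n = 35 + 19 = 54.
Posterior mean = (α₀+k)/(α₀+β₀+n) = [n/(α₀+β₀+n)]·(k/n) + [(α₀+β₀)/(α₀+β₀+n)]·α₀/(α₀+β₀), so only n and the prior enter the weight.
The weight on the data is w = n/(α₀+β₀+n) = 54/(4.3+3.6+54) = 54/61.9 = 0.8724.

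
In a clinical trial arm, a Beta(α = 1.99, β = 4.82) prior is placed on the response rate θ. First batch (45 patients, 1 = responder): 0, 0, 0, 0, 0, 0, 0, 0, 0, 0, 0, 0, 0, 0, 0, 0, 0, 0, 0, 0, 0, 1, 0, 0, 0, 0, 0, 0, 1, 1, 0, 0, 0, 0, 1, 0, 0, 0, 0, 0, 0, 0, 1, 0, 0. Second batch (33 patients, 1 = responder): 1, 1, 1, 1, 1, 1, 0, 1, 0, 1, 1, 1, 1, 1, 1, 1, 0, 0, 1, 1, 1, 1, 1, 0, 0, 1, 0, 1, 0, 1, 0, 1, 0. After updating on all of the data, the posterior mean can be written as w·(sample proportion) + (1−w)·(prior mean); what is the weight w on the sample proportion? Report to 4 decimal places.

0.9197

The Beta prior is conjugate to a Binomial/Bernoulli likelihood; the update adds successes to α and failures to β.
Total number of patients: n = 45 + 33 = 78.
Posterior mean = (α₀+k)/(α₀+β₀+n) = [n/(α₀+β₀+n)]·(k/n) + [(α₀+β₀)/(α₀+β₀+n)]·α₀/(α₀+β₀), so only n and the prior enter the weight.
The weight on the data is w = n/(α₀+β₀+n) = 78/(1.99+4.82+78) = 78/84.81 = 0.9197.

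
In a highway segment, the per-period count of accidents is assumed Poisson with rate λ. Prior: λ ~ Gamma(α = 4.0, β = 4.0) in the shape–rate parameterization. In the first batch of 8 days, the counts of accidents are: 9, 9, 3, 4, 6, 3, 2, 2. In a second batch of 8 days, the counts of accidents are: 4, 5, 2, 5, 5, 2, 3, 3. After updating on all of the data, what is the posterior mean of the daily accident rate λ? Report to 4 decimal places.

With a Gamma(shape α, rate β) prior, the Poisson likelihood is conjugate: the posterior is Gamma(α + ΣXᵢ, β + n).
Batch 1: sum of counts S = 38 over n = 8 days.
After batch 1: Gamma(α+S, β+n) = Gamma(4.0+38, 4.0+8) = Gamma(42.0, 12.0).
Batch 2: sum of counts S = 29 over n = 8 days.
After batch 2: Gamma(α+S, β+n) = Gamma(42.0+29, 12.0+8) = Gamma(71.0, 20.0).
Posterior mean = α/β = 71.0/20.0 = 3.5500.

3.5500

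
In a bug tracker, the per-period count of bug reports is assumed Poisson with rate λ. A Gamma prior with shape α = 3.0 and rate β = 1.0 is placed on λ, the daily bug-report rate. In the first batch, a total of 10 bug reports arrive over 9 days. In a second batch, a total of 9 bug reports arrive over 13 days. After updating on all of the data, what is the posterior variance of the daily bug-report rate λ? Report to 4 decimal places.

0.0416

With a Gamma(shape α, rate β) prior, the Poisson likelihood is conjugate: the posterior is Gamma(α + ΣXᵢ, β + n).
After batch 1: Gamma(α+S, β+n) = Gamma(3.0+10, 1.0+9) = Gamma(13.0, 10.0).
After batch 2: Gamma(α+S, β+n) = Gamma(13.0+9, 10.0+13) = Gamma(22.0, 23.0).
Var = α/β² = 22.0/23.0² = 0.0416.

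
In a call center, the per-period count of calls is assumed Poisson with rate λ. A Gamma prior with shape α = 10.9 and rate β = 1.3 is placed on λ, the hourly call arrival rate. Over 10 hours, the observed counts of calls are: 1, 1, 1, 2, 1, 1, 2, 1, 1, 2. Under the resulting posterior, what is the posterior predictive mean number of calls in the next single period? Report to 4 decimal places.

2.1150

With a Gamma(shape α, rate β) prior, the Poisson likelihood is conjugate: the posterior is Gamma(α + ΣXᵢ, β + n).
Sum of counts S = 13 over n = 10 hours.
Posterior: Gamma(α+S, β+n) = Gamma(10.9+13, 1.3+10) = Gamma(23.9, 11.3).
The predictive distribution for one future period is NegBinom with mean α/β = 2.1150.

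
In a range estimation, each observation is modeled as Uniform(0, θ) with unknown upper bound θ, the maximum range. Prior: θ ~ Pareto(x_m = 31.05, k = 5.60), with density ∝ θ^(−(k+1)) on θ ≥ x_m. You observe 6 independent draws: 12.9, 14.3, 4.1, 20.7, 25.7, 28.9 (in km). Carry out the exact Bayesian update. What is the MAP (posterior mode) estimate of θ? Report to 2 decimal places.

A Pareto(scale x_m, shape k) prior on the upper bound θ of Uniform(0, θ) is conjugate: posterior is Pareto(max(x_m, max xᵢ), k + n).
Sample maximum = 28.9; prior scale x_m = 31.05 → posterior scale = max = 31.05.
Posterior shape = 5.60 + 6 = 11.60.
The Pareto density is decreasing on [x_m, ∞), so the mode is x_m = 31.05.

31.05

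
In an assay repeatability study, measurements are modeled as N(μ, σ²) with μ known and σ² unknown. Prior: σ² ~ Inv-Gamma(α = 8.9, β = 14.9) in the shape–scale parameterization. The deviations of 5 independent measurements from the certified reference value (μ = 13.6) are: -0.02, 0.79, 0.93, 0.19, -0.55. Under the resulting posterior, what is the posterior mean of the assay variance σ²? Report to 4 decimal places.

1.5206

With known mean μ and an Inverse-Gamma(α, β) prior on σ², the Normal likelihood is conjugate: posterior is Inv-Gamma(α + n/2, β + Σ(xᵢ−μ)²/2).
Σ(xᵢ−μ)² = (-0.02)² + (0.79)² + (0.93)² + (0.19)² + (-0.55)² = 1.8280.
Posterior: Inv-Gamma(8.9 + 5/2, 14.9 + 1.8280/2) = Inv-Gamma(11.40, 15.81400).
E[σ²|data] = β/(α−1) = 15.81400/10.40 = 1.5206.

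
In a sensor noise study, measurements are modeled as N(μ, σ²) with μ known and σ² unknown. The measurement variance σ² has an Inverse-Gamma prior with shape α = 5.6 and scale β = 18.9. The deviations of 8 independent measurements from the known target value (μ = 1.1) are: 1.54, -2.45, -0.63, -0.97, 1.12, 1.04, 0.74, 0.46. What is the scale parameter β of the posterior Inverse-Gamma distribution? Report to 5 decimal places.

With known mean μ and an Inverse-Gamma(α, β) prior on σ², the Normal likelihood is conjugate: posterior is Inv-Gamma(α + n/2, β + Σ(xᵢ−μ)²/2).
Σ(xᵢ−μ)² = (1.54)² + (-2.45)² + (-0.63)² + (-0.97)² + (1.12)² + (1.04)² + (0.74)² + (0.46)² = 12.8071.
Posterior: Inv-Gamma(5.6 + 8/2, 18.9 + 12.8071/2) = Inv-Gamma(9.60, 25.30355).
Posterior β = 25.30355.

25.30355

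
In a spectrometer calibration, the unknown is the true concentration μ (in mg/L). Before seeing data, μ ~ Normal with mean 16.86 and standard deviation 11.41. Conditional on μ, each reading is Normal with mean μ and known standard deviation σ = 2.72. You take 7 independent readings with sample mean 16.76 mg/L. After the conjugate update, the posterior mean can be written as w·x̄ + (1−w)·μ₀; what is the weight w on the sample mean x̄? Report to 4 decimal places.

For Normal data with known variance σ², a Normal(μ₀, σ₀²) prior on μ is conjugate. Posterior precision = 1/σ₀² + n/σ²; posterior mean is the precision-weighted average of μ₀ and x̄.
σ₀² = 11.41² = 130.1881, σ² = 2.72² = 7.3984. Prior precision 1/σ₀² = 1/130.1881; data precision n/σ² = 7/7.3984.
w = (n/σ²)/(1/σ₀² + n/σ²) = n·σ₀²/(σ² + n·σ₀²) = 7·130.1881/(7.3984 + 7·130.1881) = 911.3167/918.7151 = 0.9919.

0.9919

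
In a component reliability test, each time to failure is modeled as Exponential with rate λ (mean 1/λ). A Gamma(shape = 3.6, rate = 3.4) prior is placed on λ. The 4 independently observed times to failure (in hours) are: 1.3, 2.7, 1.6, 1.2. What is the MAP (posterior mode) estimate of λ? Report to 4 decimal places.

0.6471

With a Gamma(shape α, rate β) prior on the exponential rate λ, the posterior after n observations with total T = Σxᵢ is Gamma(α+n, β+T).
Sum of observations T = 6.8 hours; n = 4.
Posterior: Gamma(3.6+4, 3.4+6.8) = Gamma(7.6, 10.2).
Mode = (α−1)/β = 0.6471.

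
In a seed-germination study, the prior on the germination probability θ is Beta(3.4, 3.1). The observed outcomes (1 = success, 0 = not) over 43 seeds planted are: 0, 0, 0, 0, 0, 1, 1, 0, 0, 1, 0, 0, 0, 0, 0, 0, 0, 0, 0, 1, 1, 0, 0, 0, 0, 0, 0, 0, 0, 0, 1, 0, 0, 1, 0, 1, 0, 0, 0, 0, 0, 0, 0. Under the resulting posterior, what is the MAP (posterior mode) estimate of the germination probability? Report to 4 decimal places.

The Beta prior is conjugate to a Binomial/Bernoulli likelihood; the update adds successes to α and failures to β.
Posterior: Beta(α+k, β+n−k) = Beta(3.4+8, 3.1+35) = Beta(11.4, 38.1).
Mode of Beta(a,b) for a,b>1 is (a−1)/(a+b−2) = 10.4/47.5 = 0.2189.

0.2189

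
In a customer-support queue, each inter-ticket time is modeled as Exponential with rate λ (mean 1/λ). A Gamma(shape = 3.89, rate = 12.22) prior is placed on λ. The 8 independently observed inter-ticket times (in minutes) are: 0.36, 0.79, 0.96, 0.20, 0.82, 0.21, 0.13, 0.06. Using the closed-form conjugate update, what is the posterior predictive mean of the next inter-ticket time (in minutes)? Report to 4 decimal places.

With a Gamma(shape α, rate β) prior on the exponential rate λ, the posterior after n observations with total T = Σxᵢ is Gamma(α+n, β+T).
Sum of observations T = 3.53 minutes; n = 8.
Posterior: Gamma(3.89+8, 12.22+3.53) = Gamma(11.89, 15.75).
The predictive distribution for the next observation is Lomax; its mean is β/(α−1) = 15.75/10.89 = 1.4463.

1.4463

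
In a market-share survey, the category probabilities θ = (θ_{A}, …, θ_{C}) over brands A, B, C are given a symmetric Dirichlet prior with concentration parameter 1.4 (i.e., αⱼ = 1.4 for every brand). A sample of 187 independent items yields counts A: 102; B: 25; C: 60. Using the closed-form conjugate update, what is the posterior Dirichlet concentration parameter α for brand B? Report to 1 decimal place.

26.4

The Dirichlet prior is conjugate to the Multinomial likelihood: each posterior αⱼ = prior αⱼ + observed count nⱼ.
Posterior concentration: (103.4, 26.4, 61.4), total = 191.2.
α_{B} = 1.4 + 25 = 26.4.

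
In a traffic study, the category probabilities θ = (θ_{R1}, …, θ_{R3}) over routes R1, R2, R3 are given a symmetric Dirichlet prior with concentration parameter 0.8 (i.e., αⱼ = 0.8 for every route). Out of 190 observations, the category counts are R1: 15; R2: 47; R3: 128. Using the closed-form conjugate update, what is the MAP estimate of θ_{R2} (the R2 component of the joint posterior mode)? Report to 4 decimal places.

0.2471

The Dirichlet prior is conjugate to the Multinomial likelihood: each posterior αⱼ = prior αⱼ + observed count nⱼ.
Posterior concentration: (15.8, 47.8, 128.8), total = 192.4.
Joint mode component: (α_{R2}−1)/(Σα−K) = 46.8/189.4 = 0.2471.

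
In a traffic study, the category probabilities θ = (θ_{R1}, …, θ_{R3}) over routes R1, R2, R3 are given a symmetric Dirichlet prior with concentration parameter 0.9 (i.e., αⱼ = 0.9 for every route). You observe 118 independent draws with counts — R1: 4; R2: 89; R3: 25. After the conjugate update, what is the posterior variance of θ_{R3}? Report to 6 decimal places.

The Dirichlet prior is conjugate to the Multinomial likelihood: each posterior αⱼ = prior αⱼ + observed count nⱼ.
Posterior concentration: (4.9, 89.9, 25.9), total = 120.7.
Var[θ_j] = α_j(Σα−α_j)/((Σα)²(Σα+1)) = 25.9·94.8/(120.7²·121.7) = 0.001385.

0.001385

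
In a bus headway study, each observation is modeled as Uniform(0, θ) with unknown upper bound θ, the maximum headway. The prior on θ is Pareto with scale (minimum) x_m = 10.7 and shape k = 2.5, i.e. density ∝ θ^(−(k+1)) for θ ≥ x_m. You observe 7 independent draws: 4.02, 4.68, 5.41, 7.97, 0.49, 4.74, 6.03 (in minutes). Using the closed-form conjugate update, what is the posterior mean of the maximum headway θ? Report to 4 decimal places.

11.9588

A Pareto(scale x_m, shape k) prior on the upper bound θ of Uniform(0, θ) is conjugate: posterior is Pareto(max(x_m, max xᵢ), k + n).
Sample maximum = 7.97; prior scale x_m = 10.7 → posterior scale = max = 10.70.
Posterior shape = 2.5 + 7 = 9.5.
E[θ|data] = k·x_m/(k−1) = 9.5·10.70/8.5 = 11.9588.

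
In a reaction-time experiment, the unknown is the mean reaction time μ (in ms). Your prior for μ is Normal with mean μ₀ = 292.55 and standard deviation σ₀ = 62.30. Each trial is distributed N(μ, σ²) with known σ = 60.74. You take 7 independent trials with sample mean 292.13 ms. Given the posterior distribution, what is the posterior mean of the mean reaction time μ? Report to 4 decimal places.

292.1802

For Normal data with known variance σ², a Normal(μ₀, σ₀²) prior on μ is conjugate. Posterior precision = 1/σ₀² + n/σ²; posterior mean is the precision-weighted average of μ₀ and x̄.
n·x̄ = 7·292.13 = 2044.91.
σ₀² = 62.30² = 3881.29, σ² = 60.74² = 3689.3476; σ² + n·σ₀² = 3689.3476 + 7·3881.29 = 30858.3776.
Posterior mean = (μ₀/σ₀² + n·x̄/σ²)/(1/σ₀² + n/σ²) = (σ²·μ₀ + σ₀²·n·x̄)/(σ² + n·σ₀²) = (3689.3476·292.55 + 3881.29·2044.91)/30858.3776 = 9016207.37428/30858.3776 = 292.1802.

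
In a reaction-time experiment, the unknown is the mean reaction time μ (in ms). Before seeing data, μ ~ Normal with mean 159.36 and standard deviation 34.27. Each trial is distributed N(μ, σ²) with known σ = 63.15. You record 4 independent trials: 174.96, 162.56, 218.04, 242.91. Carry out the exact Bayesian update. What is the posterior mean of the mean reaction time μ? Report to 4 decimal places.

For Normal data with known variance σ², a Normal(μ₀, σ₀²) prior on μ is conjugate. Posterior precision = 1/σ₀² + n/σ²; posterior mean is the precision-weighted average of μ₀ and x̄.
Σxᵢ = 174.96 + 162.56 + 218.04 + 242.91 = 798.47, so n·x̄ = 798.47.
σ₀² = 34.27² = 1174.4329, σ² = 63.15² = 3987.9225; σ² + n·σ₀² = 3987.9225 + 4·1174.4329 = 8685.6541.
Posterior mean = (μ₀/σ₀² + n·x̄/σ²)/(1/σ₀² + n/σ²) = (σ²·μ₀ + σ₀²·n·x̄)/(σ² + n·σ₀²) = (3987.9225·159.36 + 1174.4329·798.47)/8685.6541 = 1573264.767263/8685.6541 = 181.1337.

181.1337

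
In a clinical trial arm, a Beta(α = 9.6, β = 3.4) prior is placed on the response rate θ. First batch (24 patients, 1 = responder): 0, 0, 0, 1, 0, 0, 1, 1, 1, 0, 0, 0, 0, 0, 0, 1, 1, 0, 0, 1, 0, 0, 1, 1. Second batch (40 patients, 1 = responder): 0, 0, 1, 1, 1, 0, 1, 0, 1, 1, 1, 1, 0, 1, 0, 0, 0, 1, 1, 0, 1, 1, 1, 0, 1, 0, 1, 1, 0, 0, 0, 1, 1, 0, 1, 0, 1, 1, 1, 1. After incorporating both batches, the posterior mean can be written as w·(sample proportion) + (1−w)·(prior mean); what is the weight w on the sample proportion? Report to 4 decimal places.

0.8312

The Beta prior is conjugate to a Binomial/Bernoulli likelihood; the update adds successes to α and failures to β.
Total number of patients: n = 24 + 40 = 64.
Posterior mean = (α₀+k)/(α₀+β₀+n) = [n/(α₀+β₀+n)]·(k/n) + [(α₀+β₀)/(α₀+β₀+n)]·α₀/(α₀+β₀), so only n and the prior enter the weight.
The weight on the data is w = n/(α₀+β₀+n) = 64/(9.6+3.4+64) = 64/77.0 = 0.8312.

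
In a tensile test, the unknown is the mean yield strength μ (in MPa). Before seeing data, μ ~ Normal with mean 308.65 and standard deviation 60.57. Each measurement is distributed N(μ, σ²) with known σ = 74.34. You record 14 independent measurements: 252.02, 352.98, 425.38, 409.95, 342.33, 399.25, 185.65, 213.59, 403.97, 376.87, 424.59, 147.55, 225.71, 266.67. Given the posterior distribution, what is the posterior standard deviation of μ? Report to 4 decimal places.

18.8785

For Normal data with known variance σ², a Normal(μ₀, σ₀²) prior on μ is conjugate. Posterior precision = 1/σ₀² + n/σ²; posterior mean is the precision-weighted average of μ₀ and x̄.
σ₀² = 60.57² = 3668.7249, σ² = 74.34² = 5526.4356; σ² + n·σ₀² = 5526.4356 + 14·3668.7249 = 56888.5842.
Posterior precision = 1/σ₀² + n/σ² = 1/3668.7249 + 14/5526.4356 = (σ² + n·σ₀²)/(σ₀²σ²) = 56888.5842/(3668.7249·5526.4356); posterior variance σₙ² = σ₀²σ²/(σ² + n·σ₀²) = 3668.7249·5526.4356/56888.5842 = 356.397899.
Posterior SD = √σₙ² = √(3668.7249·5526.4356/56888.5842) = 18.8785.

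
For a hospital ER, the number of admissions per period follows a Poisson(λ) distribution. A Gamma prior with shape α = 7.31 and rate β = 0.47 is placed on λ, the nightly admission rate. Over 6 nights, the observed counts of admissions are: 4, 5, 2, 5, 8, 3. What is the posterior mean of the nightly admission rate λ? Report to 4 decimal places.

With a Gamma(shape α, rate β) prior, the Poisson likelihood is conjugate: the posterior is Gamma(α + ΣXᵢ, β + n).
Sum of counts S = 27 over n = 6 nights.
Posterior: Gamma(α+S, β+n) = Gamma(7.31+27, 0.47+6) = Gamma(34.31, 6.47).
Posterior mean = α/β = 34.31/6.47 = 5.3029.

5.3029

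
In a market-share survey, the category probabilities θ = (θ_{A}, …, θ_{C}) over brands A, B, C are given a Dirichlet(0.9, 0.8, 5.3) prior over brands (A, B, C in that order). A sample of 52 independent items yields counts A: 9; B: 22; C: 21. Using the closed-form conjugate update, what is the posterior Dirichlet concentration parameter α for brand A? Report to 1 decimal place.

The Dirichlet prior is conjugate to the Multinomial likelihood: each posterior αⱼ = prior αⱼ + observed count nⱼ.
Posterior concentration: (9.9, 22.8, 26.3), total = 59.0.
α_{A} = 0.9 + 9 = 9.9.

9.9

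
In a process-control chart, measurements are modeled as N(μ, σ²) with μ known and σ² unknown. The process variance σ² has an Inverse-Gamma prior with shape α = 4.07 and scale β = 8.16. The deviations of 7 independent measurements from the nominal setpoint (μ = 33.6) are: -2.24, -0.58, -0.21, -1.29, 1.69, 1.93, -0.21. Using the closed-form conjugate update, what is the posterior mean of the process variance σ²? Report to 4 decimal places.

2.2837

With known mean μ and an Inverse-Gamma(α, β) prior on σ², the Normal likelihood is conjugate: posterior is Inv-Gamma(α + n/2, β + Σ(xᵢ−μ)²/2).
Σ(xᵢ−μ)² = (-2.24)² + (-0.58)² + (-0.21)² + (-1.29)² + (1.69)² + (1.93)² + (-0.21)² = 13.6873.
Posterior: Inv-Gamma(4.07 + 7/2, 8.16 + 13.6873/2) = Inv-Gamma(7.57, 15.00365).
E[σ²|data] = β/(α−1) = 15.00365/6.57 = 2.2837.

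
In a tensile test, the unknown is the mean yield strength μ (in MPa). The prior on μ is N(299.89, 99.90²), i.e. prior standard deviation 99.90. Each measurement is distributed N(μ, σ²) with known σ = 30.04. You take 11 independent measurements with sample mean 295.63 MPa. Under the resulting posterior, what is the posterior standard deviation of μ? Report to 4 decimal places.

9.0204

For Normal data with known variance σ², a Normal(μ₀, σ₀²) prior on μ is conjugate. Posterior precision = 1/σ₀² + n/σ²; posterior mean is the precision-weighted average of μ₀ and x̄.
σ₀² = 99.90² = 9980.01, σ² = 30.04² = 902.4016; σ² + n·σ₀² = 902.4016 + 11·9980.01 = 110682.5116.
Posterior precision = 1/σ₀² + n/σ² = 1/9980.01 + 11/902.4016 = (σ² + n·σ₀²)/(σ₀²σ²) = 110682.5116/(9980.01·902.4016); posterior variance σₙ² = σ₀²σ²/(σ² + n·σ₀²) = 9980.01·902.4016/110682.5116 = 81.367660.
Posterior SD = √σₙ² = √(9980.01·902.4016/110682.5116) = 9.0204.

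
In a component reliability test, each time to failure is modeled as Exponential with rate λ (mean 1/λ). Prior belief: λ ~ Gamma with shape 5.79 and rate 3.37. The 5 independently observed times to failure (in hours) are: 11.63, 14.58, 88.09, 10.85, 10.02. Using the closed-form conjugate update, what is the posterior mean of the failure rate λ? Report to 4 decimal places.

0.0779

With a Gamma(shape α, rate β) prior on the exponential rate λ, the posterior after n observations with total T = Σxᵢ is Gamma(α+n, β+T).
Sum of observations T = 135.17 hours; n = 5.
Posterior: Gamma(5.79+5, 3.37+135.17) = Gamma(10.79, 138.54).
Posterior mean of λ = α/β = 10.79/138.54 = 0.0779.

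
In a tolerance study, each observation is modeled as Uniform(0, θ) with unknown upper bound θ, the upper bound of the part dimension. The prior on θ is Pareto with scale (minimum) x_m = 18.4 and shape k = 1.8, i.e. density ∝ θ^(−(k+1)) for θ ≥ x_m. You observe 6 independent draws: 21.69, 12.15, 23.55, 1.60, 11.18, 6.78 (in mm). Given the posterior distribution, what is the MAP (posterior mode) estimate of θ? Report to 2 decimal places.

23.55

A Pareto(scale x_m, shape k) prior on the upper bound θ of Uniform(0, θ) is conjugate: posterior is Pareto(max(x_m, max xᵢ), k + n).
Sample maximum = 23.55; prior scale x_m = 18.4 → posterior scale = max = 23.55.
Posterior shape = 1.8 + 6 = 7.8.
The Pareto density is decreasing on [x_m, ∞), so the mode is x_m = 23.55.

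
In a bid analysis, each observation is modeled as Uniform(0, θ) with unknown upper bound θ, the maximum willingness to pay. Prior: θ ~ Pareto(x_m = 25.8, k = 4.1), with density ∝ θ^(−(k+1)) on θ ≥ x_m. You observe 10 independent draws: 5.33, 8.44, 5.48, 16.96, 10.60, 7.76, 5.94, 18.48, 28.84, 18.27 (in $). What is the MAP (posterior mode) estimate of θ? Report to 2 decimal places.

28.84

A Pareto(scale x_m, shape k) prior on the upper bound θ of Uniform(0, θ) is conjugate: posterior is Pareto(max(x_m, max xᵢ), k + n).
Sample maximum = 28.84; prior scale x_m = 25.8 → posterior scale = max = 28.84.
Posterior shape = 4.1 + 10 = 14.1.
The Pareto density is decreasing on [x_m, ∞), so the mode is x_m = 28.84.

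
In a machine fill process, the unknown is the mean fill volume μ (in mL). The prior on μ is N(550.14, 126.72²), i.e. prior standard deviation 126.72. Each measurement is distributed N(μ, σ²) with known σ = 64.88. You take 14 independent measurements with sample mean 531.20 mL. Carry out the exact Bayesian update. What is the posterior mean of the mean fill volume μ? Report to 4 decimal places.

531.5481

For Normal data with known variance σ², a Normal(μ₀, σ₀²) prior on μ is conjugate. Posterior precision = 1/σ₀² + n/σ²; posterior mean is the precision-weighted average of μ₀ and x̄.
n·x̄ = 14·531.20 = 7436.8.
σ₀² = 126.72² = 16057.9584, σ² = 64.88² = 4209.4144; σ² + n·σ₀² = 4209.4144 + 14·16057.9584 = 229020.832.
Posterior mean = (μ₀/σ₀² + n·x̄/σ²)/(1/σ₀² + n/σ²) = (σ²·μ₀ + σ₀²·n·x̄)/(σ² + n·σ₀²) = (4209.4144·550.14 + 16057.9584·7436.8)/229020.832 = 121735592.267136/229020.832 = 531.5481.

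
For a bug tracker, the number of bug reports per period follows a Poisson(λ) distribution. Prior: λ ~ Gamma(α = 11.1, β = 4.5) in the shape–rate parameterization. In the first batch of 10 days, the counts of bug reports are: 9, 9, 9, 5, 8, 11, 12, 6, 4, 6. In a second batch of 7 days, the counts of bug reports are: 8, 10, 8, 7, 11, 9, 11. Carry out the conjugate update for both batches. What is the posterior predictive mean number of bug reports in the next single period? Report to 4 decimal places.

With a Gamma(shape α, rate β) prior, the Poisson likelihood is conjugate: the posterior is Gamma(α + ΣXᵢ, β + n).
Batch 1: sum of counts S = 79 over n = 10 days.
After batch 1: Gamma(α+S, β+n) = Gamma(11.1+79, 4.5+10) = Gamma(90.1, 14.5).
Batch 2: sum of counts S = 64 over n = 7 days.
After batch 2: Gamma(α+S, β+n) = Gamma(90.1+64, 14.5+7) = Gamma(154.1, 21.5).
The predictive distribution for one future period is NegBinom with mean α/β = 7.1674.

7.1674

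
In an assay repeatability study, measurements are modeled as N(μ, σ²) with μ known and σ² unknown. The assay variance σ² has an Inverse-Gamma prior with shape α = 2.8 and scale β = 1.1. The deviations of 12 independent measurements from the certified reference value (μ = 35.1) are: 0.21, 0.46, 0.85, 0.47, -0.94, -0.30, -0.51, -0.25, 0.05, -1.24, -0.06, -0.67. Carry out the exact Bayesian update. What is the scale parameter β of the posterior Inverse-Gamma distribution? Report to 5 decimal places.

With known mean μ and an Inverse-Gamma(α, β) prior on σ², the Normal likelihood is conjugate: posterior is Inv-Gamma(α + n/2, β + Σ(xᵢ−μ)²/2).
Σ(xᵢ−μ)² = (0.21)² + (0.46)² + (0.85)² + (0.47)² + (-0.94)² + (-0.30)² + (-0.51)² + (-0.25)² + (0.05)² + (-1.24)² + (-0.06)² + (-0.67)² = 4.4879.
Posterior: Inv-Gamma(2.8 + 12/2, 1.1 + 4.4879/2) = Inv-Gamma(8.80, 3.34395).
Posterior β = 3.34395.

3.34395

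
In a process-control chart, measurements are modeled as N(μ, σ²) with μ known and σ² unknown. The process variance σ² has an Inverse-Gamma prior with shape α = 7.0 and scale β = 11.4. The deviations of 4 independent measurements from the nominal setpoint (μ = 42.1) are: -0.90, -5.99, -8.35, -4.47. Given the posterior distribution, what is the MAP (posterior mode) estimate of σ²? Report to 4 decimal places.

7.4597

With known mean μ and an Inverse-Gamma(α, β) prior on σ², the Normal likelihood is conjugate: posterior is Inv-Gamma(α + n/2, β + Σ(xᵢ−μ)²/2).
Σ(xᵢ−μ)² = (-0.90)² + (-5.99)² + (-8.35)² + (-4.47)² = 126.3935.
Posterior: Inv-Gamma(7.0 + 4/2, 11.4 + 126.3935/2) = Inv-Gamma(9.00, 74.59675).
Mode = β/(α+1) = 74.59675/10.00 = 7.4597.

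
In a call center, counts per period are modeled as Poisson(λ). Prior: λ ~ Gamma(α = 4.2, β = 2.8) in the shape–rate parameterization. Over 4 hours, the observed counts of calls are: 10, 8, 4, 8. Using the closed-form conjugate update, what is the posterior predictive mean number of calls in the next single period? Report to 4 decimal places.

5.0294

With a Gamma(shape α, rate β) prior, the Poisson likelihood is conjugate: the posterior is Gamma(α + ΣXᵢ, β + n).
Sum of counts S = 30 over n = 4 hours.
Posterior: Gamma(α+S, β+n) = Gamma(4.2+30, 2.8+4) = Gamma(34.2, 6.8).
The predictive distribution for one future period is NegBinom with mean α/β = 5.0294.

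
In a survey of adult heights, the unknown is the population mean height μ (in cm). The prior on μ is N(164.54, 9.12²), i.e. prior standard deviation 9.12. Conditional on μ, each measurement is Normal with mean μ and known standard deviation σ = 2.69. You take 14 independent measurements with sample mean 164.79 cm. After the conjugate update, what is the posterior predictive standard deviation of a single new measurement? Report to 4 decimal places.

For Normal data with known variance σ², a Normal(μ₀, σ₀²) prior on μ is conjugate. Posterior precision = 1/σ₀² + n/σ²; posterior mean is the precision-weighted average of μ₀ and x̄.
σ₀² = 9.12² = 83.1744, σ² = 2.69² = 7.2361; σ² + n·σ₀² = 7.2361 + 14·83.1744 = 1171.6777.
Posterior precision = 1/σ₀² + n/σ² = 1/83.1744 + 14/7.2361 = (σ² + n·σ₀²)/(σ₀²σ²) = 1171.6777/(83.1744·7.2361); posterior variance σₙ² = σ₀²σ²/(σ² + n·σ₀²) = 83.1744·7.2361/1171.6777 = 0.513672.
Predictive variance for one new observation = σₙ² + σ² = 83.1744·7.2361/1171.6777 + 7.2361 = σ²·(σ₀² + 1171.6777)/1171.6777 = 7.2361·1254.8521/1171.6777 = 7.749772; SD = √(7.2361·1254.8521/1171.6777) = 2.7838.

2.7838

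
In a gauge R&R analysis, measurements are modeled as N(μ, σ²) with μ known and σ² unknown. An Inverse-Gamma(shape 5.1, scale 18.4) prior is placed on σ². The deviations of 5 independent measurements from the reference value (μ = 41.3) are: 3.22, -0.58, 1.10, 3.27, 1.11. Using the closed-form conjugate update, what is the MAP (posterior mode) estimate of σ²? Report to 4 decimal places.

With known mean μ and an Inverse-Gamma(α, β) prior on σ², the Normal likelihood is conjugate: posterior is Inv-Gamma(α + n/2, β + Σ(xᵢ−μ)²/2).
Σ(xᵢ−μ)² = (3.22)² + (-0.58)² + (1.10)² + (3.27)² + (1.11)² = 23.8398.
Posterior: Inv-Gamma(5.1 + 5/2, 18.4 + 23.8398/2) = Inv-Gamma(7.60, 30.31990).
Mode = β/(α+1) = 30.31990/8.60 = 3.5256.

3.5256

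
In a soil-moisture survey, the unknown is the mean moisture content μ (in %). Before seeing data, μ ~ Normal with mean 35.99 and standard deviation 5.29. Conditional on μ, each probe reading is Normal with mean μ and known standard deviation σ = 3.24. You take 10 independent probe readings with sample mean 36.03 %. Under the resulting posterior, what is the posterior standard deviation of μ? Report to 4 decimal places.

For Normal data with known variance σ², a Normal(μ₀, σ₀²) prior on μ is conjugate. Posterior precision = 1/σ₀² + n/σ²; posterior mean is the precision-weighted average of μ₀ and x̄.
σ₀² = 5.29² = 27.9841, σ² = 3.24² = 10.4976; σ² + n·σ₀² = 10.4976 + 10·27.9841 = 290.3386.
Posterior precision = 1/σ₀² + n/σ² = 1/27.9841 + 10/10.4976 = (σ² + n·σ₀²)/(σ₀²σ²) = 290.3386/(27.9841·10.4976); posterior variance σₙ² = σ₀²σ²/(σ² + n·σ₀²) = 27.9841·10.4976/290.3386 = 1.011804.
Posterior SD = √σₙ² = √(27.9841·10.4976/290.3386) = 1.0059.

1.0059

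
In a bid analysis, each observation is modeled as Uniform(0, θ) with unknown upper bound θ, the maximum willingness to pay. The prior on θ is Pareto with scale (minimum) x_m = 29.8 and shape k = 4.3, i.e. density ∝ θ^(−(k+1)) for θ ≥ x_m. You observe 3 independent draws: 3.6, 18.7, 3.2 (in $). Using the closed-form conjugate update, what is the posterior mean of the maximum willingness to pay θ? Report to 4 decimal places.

34.5302

A Pareto(scale x_m, shape k) prior on the upper bound θ of Uniform(0, θ) is conjugate: posterior is Pareto(max(x_m, max xᵢ), k + n).
Sample maximum = 18.7; prior scale x_m = 29.8 → posterior scale = max = 29.8.
Posterior shape = 4.3 + 3 = 7.3.
E[θ|data] = k·x_m/(k−1) = 7.3·29.8/6.3 = 34.5302.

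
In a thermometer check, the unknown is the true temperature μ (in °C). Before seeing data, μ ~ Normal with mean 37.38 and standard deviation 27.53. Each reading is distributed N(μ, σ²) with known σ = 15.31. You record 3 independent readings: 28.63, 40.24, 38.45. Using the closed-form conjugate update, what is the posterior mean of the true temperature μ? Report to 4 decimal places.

35.9235

For Normal data with known variance σ², a Normal(μ₀, σ₀²) prior on μ is conjugate. Posterior precision = 1/σ₀² + n/σ²; posterior mean is the precision-weighted average of μ₀ and x̄.
Σxᵢ = 28.63 + 40.24 + 38.45 = 107.32, so n·x̄ = 107.32.
σ₀² = 27.53² = 757.9009, σ² = 15.31² = 234.3961; σ² + n·σ₀² = 234.3961 + 3·757.9009 = 2508.0988.
Posterior mean = (μ₀/σ₀² + n·x̄/σ²)/(1/σ₀² + n/σ²) = (σ²·μ₀ + σ₀²·n·x̄)/(σ² + n·σ₀²) = (234.3961·37.38 + 757.9009·107.32)/2508.0988 = 90099.650806/2508.0988 = 35.9235.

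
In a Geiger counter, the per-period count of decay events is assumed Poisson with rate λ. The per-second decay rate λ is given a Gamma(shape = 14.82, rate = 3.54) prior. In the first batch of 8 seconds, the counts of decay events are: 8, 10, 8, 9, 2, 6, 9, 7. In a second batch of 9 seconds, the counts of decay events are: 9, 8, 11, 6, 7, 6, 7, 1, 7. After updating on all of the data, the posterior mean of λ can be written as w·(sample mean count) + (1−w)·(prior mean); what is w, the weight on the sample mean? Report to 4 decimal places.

0.8277

With a Gamma(shape α, rate β) prior, the Poisson likelihood is conjugate: the posterior is Gamma(α + ΣXᵢ, β + n).
Total number of seconds: n = 8 + 9 = 17.
Posterior mean = (α₀+S)/(β₀+n) = [n/(β₀+n)]·(S/n) + [β₀/(β₀+n)]·(α₀/β₀), so only n and β₀ enter the weight.
Weight on data w = n/(β₀+n) = 17/(3.54+17) = 17/20.54 = 0.8277.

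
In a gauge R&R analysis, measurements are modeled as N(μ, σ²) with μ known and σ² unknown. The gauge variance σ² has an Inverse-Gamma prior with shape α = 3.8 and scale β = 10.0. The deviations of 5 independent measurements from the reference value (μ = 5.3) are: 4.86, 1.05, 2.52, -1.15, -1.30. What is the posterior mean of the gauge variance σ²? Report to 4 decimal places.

With known mean μ and an Inverse-Gamma(α, β) prior on σ², the Normal likelihood is conjugate: posterior is Inv-Gamma(α + n/2, β + Σ(xᵢ−μ)²/2).
Σ(xᵢ−μ)² = (4.86)² + (1.05)² + (2.52)² + (-1.15)² + (-1.30)² = 34.0850.
Posterior: Inv-Gamma(3.8 + 5/2, 10.0 + 34.0850/2) = Inv-Gamma(6.30, 27.04250).
E[σ²|data] = β/(α−1) = 27.04250/5.30 = 5.1024.

5.1024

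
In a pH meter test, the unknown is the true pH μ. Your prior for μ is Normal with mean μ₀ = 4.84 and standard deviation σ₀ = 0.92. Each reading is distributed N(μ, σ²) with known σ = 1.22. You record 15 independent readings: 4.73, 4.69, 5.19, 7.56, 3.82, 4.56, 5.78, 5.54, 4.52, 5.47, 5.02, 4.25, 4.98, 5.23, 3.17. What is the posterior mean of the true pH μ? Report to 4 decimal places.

4.9540

For Normal data with known variance σ², a Normal(μ₀, σ₀²) prior on μ is conjugate. Posterior precision = 1/σ₀² + n/σ²; posterior mean is the precision-weighted average of μ₀ and x̄.
Σxᵢ = 4.73 + 4.69 + 5.19 + 7.56 + 3.82 + 4.56 + 5.78 + 5.54 + 4.52 + 5.47 + 5.02 + 4.25 + 4.98 + 5.23 + 3.17 = 74.51, so n·x̄ = 74.51.
σ₀² = 0.92² = 0.8464, σ² = 1.22² = 1.4884; σ² + n·σ₀² = 1.4884 + 15·0.8464 = 14.1844.
Posterior mean = (μ₀/σ₀² + n·x̄/σ²)/(1/σ₀² + n/σ²) = (σ²·μ₀ + σ₀²·n·x̄)/(σ² + n·σ₀²) = (1.4884·4.84 + 0.8464·74.51)/14.1844 = 70.26912/14.1844 = 4.9540.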